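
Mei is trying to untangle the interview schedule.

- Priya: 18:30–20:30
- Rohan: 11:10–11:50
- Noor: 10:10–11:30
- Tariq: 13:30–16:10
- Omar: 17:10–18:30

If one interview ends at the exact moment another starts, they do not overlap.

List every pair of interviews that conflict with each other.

Noor & Rohan

Check each pair: they overlap iff neither finishes before the other starts.
Sorted by start: Noor, Rohan, Tariq, Omar, Priya.
Rohan starts before Noor ends → Noor and Rohan overlap.
Tariq starts after Noor ends, so nothing later overlaps Noor either.
Tariq starts after Rohan ends, so nothing later overlaps Rohan either.
Omar starts after Tariq ends, so nothing later overlaps Tariq either.
Priya starts exactly when Omar ends (back-to-back, no overlap).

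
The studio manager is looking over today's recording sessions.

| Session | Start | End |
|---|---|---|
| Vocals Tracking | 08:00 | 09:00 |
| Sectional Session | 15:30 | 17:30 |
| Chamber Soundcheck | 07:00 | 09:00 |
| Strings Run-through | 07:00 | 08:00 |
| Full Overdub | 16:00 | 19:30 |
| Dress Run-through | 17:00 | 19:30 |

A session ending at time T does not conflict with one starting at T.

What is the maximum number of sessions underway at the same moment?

3

Sort all start/end points and keep a running count:
07:00 start Chamber Soundcheck → 1
07:00 start Strings Run-through → 2
08:00 end Strings Run-through → 1
08:00 start Vocals Tracking → 2
09:00 end Chamber Soundcheck → 1
09:00 end Vocals Tracking → 0
15:30 start Sectional Session → 1
16:00 start Full Overdub → 2
17:00 start Dress Run-through → 3
17:30 end Sectional Session → 2
19:30 end Dress Run-through → 1
19:30 end Full Overdub → 0
Peak is 3, at 17:00 (Dress Run-through, Full Overdub, Sectional Session).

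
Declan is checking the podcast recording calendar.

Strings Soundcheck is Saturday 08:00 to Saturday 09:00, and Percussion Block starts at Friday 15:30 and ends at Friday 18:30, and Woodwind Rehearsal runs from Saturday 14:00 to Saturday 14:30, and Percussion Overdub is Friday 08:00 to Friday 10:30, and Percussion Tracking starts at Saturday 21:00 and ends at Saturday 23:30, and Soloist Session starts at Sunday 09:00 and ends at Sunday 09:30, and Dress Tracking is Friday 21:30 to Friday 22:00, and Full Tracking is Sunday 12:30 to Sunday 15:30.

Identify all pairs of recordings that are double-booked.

no conflicts

Sorted by start: Percussion Overdub, Percussion Block, Dress Tracking, Strings Soundcheck, Woodwind Rehearsal, Percussion Tracking, Soloist Session, Full Tracking.
Percussion Block starts after Percussion Overdub ends; Percussion Overdub is clear from here.
Dress Tracking starts after Percussion Block ends; Percussion Block is clear from here.
Strings Soundcheck starts after Dress Tracking ends; Dress Tracking is clear from here.
Woodwind Rehearsal starts after Strings Soundcheck ends; Strings Soundcheck is clear from here.
Percussion Tracking starts after Woodwind Rehearsal ends; Woodwind Rehearsal is clear from here.
Soloist Session starts after Percussion Tracking ends; Percussion Tracking is clear from here.
Full Tracking starts after Soloist Session ends.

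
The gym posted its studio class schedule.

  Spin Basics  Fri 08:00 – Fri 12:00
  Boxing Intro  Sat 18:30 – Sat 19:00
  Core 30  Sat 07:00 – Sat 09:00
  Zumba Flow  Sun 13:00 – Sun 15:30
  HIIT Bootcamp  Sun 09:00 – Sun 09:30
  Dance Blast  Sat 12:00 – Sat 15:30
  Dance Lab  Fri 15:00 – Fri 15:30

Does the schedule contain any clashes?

Check each pair: they overlap iff neither finishes before the other starts.
Sorted by start: Spin Basics, Dance Lab, Core 30, Dance Blast, Boxing Intro, HIIT Bootcamp, Zumba Flow.
Dance Lab starts after Spin Basics ends; Spin Basics is clear from here.
Core 30 starts after Dance Lab ends; Dance Lab is clear from here.
Dance Blast starts after Core 30 ends; Core 30 is clear from here.
Boxing Intro starts after Dance Blast ends; Dance Blast is clear from here.
HIIT Bootcamp starts after Boxing Intro ends; Boxing Intro is clear from here.
Zumba Flow starts after HIIT Bootcamp ends.
Every pair is clear; the schedule has no overlaps.

No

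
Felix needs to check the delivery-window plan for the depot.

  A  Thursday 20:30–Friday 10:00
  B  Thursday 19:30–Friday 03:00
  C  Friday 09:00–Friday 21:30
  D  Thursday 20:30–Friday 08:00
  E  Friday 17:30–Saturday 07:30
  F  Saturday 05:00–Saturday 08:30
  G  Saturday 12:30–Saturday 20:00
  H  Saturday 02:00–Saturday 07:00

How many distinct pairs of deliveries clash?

Sorted by start: B, A, D, C, E, H, F, G.
A starts before B ends → B and A overlap.
D starts before B ends → B and D overlap.
C starts after B ends — done with B.
D starts before A ends → A and D overlap.
C starts before A ends → A and C overlap.
E starts after A ends — done with A.
C starts after D ends — done with D.
E starts before C ends → C and E overlap.
H starts after C ends — done with C.
H starts before E ends → E and H overlap.
F starts before E ends → E and F overlap.
G starts after E ends.
F starts before H ends → H and F overlap.
G starts after H ends.
G starts after F ends.
Overlapping pairs: A & B, A & C, A & D, B & D, C & E, E & F, E & H, F & H — 8 in total.

8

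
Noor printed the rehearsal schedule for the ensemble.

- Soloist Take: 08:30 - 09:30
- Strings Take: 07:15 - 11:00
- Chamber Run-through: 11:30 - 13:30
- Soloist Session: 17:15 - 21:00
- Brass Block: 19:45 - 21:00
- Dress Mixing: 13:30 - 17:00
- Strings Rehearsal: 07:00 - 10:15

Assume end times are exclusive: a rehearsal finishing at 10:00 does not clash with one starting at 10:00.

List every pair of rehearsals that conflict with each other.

Sorted by start: Strings Rehearsal, Strings Take, Soloist Take, Chamber Run-through, Dress Mixing, Soloist Session, Brass Block.
Strings Take starts before Strings Rehearsal ends → Strings Rehearsal and Strings Take overlap.
Soloist Take starts before Strings Rehearsal ends → Strings Rehearsal and Soloist Take overlap.
Chamber Run-through starts after Strings Rehearsal ends — done with Strings Rehearsal.
Soloist Take starts before Strings Take ends → Strings Take and Soloist Take overlap.
Chamber Run-through starts after Strings Take ends — done with Strings Take.
Chamber Run-through starts after Soloist Take ends — done with Soloist Take.
Dress Mixing starts exactly when Chamber Run-through ends (back-to-back, no overlap) — done with Chamber Run-through.
Soloist Session starts after Dress Mixing ends — done with Dress Mixing.
Brass Block starts before Soloist Session ends → Soloist Session and Brass Block overlap.

Brass Block & Soloist Session, Soloist Take & Strings Rehearsal, Soloist Take & Strings Take, Strings Rehearsal & Strings Take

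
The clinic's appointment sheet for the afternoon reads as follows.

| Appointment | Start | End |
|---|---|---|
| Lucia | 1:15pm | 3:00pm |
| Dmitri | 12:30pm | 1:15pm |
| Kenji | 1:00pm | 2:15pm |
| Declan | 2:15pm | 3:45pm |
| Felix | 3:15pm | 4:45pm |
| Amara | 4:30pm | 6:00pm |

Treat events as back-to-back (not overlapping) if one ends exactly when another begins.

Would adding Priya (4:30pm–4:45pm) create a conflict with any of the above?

Yes — it overlaps Amara, Felix

Dmitri: ends 1:15pm at or before Priya starts 4:30pm → clear.
Kenji: ends 2:15pm at or before Priya starts 4:30pm → clear.
Lucia: ends 3:00pm at or before Priya starts 4:30pm → clear.
Declan: ends 3:45pm at or before Priya starts 4:30pm → clear.
Felix: starts 3:15pm before Priya ends 4:45pm, and ends 4:45pm after Priya starts 4:30pm → overlap.
Amara: starts 4:30pm before Priya ends 4:45pm, and ends 6:00pm after Priya starts 4:30pm → overlap.
Priya overlaps Felix, Amara.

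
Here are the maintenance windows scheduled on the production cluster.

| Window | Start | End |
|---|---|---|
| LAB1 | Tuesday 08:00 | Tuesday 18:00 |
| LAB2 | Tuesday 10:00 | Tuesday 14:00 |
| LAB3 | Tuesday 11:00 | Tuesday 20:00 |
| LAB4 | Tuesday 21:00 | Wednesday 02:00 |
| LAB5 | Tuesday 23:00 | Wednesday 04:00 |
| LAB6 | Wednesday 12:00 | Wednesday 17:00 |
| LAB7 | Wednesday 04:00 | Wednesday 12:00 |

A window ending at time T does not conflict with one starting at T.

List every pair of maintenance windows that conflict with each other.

LAB1 & LAB2, LAB1 & LAB3, LAB2 & LAB3, LAB4 & LAB5

Sorted by start: LAB1, LAB2, LAB3, LAB4, LAB5, LAB7, LAB6.
LAB2 starts before LAB1 ends → LAB1 and LAB2 overlap.
LAB3 starts before LAB1 ends → LAB1 and LAB3 overlap.
LAB4 starts after LAB1 ends — done with LAB1.
LAB3 starts before LAB2 ends → LAB2 and LAB3 overlap.
LAB4 starts after LAB2 ends — done with LAB2.
LAB4 starts after LAB3 ends — done with LAB3.
LAB5 starts before LAB4 ends → LAB4 and LAB5 overlap.
LAB7 starts after LAB4 ends — done with LAB4.
LAB7 starts exactly when LAB5 ends (back-to-back, no overlap) — done with LAB5.
LAB6 starts exactly when LAB7 ends (back-to-back, no overlap).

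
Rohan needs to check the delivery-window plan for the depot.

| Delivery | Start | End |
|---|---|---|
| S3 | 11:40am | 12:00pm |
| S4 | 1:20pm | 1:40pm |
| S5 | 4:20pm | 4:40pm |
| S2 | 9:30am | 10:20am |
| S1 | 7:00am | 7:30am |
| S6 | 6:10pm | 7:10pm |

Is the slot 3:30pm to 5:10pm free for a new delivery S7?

No — it overlaps S5

S1: ends 7:30am at or before S7 starts 3:30pm → clear.
S2: ends 10:20am at or before S7 starts 3:30pm → clear.
S3: ends 12:00pm at or before S7 starts 3:30pm → clear.
S4: ends 1:40pm at or before S7 starts 3:30pm → clear.
S5: starts 4:20pm before S7 ends 5:10pm, and ends 4:40pm after S7 starts 3:30pm → overlap.
S6: starts 6:10pm at or after S7 ends 5:10pm → clear.
S7 overlaps S5.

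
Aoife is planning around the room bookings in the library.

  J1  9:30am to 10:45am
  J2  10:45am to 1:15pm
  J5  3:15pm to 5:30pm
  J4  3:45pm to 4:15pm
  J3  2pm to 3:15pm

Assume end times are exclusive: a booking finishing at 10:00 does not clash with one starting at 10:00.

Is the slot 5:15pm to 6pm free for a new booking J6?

No — it overlaps J5

J1: ends 10:45am at or before J6 starts 5:15pm → clear.
J2: ends 1:15pm at or before J6 starts 5:15pm → clear.
J3: ends 3:15pm at or before J6 starts 5:15pm → clear.
J5: starts 3:15pm before J6 ends 6pm, and ends 5:30pm after J6 starts 5:15pm → overlap.
J4: ends 4:15pm at or before J6 starts 5:15pm → clear.
J6 overlaps J5.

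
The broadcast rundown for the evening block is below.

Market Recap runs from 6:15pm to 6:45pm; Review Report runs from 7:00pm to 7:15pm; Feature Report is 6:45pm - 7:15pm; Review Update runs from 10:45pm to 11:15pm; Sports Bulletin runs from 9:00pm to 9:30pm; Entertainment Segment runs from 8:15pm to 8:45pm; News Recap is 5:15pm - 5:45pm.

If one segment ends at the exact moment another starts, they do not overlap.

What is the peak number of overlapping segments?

Sweep the timeline, counting +1 at each start and −1 at each end (ends before starts at a tie):
5:15pm start News Recap → 1
5:45pm end News Recap → 0
6:15pm start Market Recap → 1
6:45pm end Market Recap → 0
6:45pm start Feature Report → 1
7:00pm start Review Report → 2
7:15pm end Feature Report → 1
7:15pm end Review Report → 0
8:15pm start Entertainment Segment → 1
8:45pm end Entertainment Segment → 0
9:00pm start Sports Bulletin → 1
9:30pm end Sports Bulletin → 0
10:45pm start Review Update → 1
11:15pm end Review Update → 0
Peak is 2, at 7:00pm (Feature Report, Review Report).

2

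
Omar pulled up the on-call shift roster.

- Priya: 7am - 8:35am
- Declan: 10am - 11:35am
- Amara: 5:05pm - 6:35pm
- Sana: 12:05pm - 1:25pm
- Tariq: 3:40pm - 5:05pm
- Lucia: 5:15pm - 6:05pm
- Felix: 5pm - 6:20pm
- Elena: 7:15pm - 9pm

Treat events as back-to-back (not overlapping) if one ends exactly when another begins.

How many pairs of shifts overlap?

Check each pair: they overlap iff neither finishes before the other starts.
Sorted by start: Priya, Declan, Sana, Tariq, Felix, Amara, Lucia, Elena.
Declan starts after Priya ends — done with Priya.
Sana starts after Declan ends — done with Declan.
Tariq starts after Sana ends — done with Sana.
Felix starts before Tariq ends → Tariq and Felix overlap.
Amara starts exactly when Tariq ends (back-to-back, no overlap) — done with Tariq.
Amara starts before Felix ends → Felix and Amara overlap.
Lucia starts before Felix ends → Felix and Lucia overlap.
Elena starts after Felix ends.
Lucia starts before Amara ends → Amara and Lucia overlap.
Elena starts after Amara ends.
Elena starts after Lucia ends.
Overlapping pairs: Amara & Felix, Amara & Lucia, Felix & Lucia, Felix & Tariq — 4 in total.

4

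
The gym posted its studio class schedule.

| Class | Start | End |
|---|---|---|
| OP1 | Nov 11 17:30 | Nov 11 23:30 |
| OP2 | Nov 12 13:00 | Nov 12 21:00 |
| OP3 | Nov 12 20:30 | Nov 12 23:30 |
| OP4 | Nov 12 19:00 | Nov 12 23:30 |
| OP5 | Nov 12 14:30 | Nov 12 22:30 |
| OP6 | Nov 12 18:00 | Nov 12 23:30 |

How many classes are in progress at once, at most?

5

Walk through starts and ends in time order (an end at T is processed before a start at T):
Nov 11 17:30 start OP1 → 1
Nov 11 23:30 end OP1 → 0
Nov 12 13:00 start OP2 → 1
Nov 12 14:30 start OP5 → 2
Nov 12 18:00 start OP6 → 3
Nov 12 19:00 start OP4 → 4
Nov 12 20:30 start OP3 → 5
Nov 12 21:00 end OP2 → 4
Nov 12 22:30 end OP5 → 3
Nov 12 23:30 end OP3 → 2
Nov 12 23:30 end OP4 → 1
Nov 12 23:30 end OP6 → 0
Peak is 5, at Nov 12 20:30 (OP2, OP3, OP4, OP5, OP6).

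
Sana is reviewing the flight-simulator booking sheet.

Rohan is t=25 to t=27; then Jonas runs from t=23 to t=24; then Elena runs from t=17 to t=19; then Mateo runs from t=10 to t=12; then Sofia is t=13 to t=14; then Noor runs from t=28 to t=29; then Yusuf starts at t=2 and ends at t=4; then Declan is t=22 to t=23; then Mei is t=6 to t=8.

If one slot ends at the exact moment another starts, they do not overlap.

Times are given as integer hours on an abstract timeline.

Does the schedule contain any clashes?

No

Sorted by start: Yusuf, Mei, Mateo, Sofia, Elena, Declan, Jonas, Rohan, Noor.
Mei starts after Yusuf ends, so nothing later overlaps Yusuf either.
Mateo starts after Mei ends, so nothing later overlaps Mei either.
Sofia starts after Mateo ends, so nothing later overlaps Mateo either.
Elena starts after Sofia ends, so nothing later overlaps Sofia either.
Declan starts after Elena ends, so nothing later overlaps Elena either.
Jonas starts exactly when Declan ends (back-to-back, no overlap), so nothing later overlaps Declan either.
Rohan starts after Jonas ends, so nothing later overlaps Jonas either.
Noor starts after Rohan ends.
Every pair is clear; the schedule has no overlaps.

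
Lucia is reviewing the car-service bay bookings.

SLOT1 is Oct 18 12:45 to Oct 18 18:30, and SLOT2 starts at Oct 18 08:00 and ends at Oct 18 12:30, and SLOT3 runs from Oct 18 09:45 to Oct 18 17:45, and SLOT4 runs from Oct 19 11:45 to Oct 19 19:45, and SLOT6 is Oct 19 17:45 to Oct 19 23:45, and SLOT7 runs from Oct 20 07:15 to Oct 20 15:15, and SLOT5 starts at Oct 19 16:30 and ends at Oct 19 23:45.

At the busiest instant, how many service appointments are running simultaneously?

3

Sort all start/end points and keep a running count:
Oct 18 08:00 start SLOT2 → 1
Oct 18 09:45 start SLOT3 → 2
Oct 18 12:30 end SLOT2 → 1
Oct 18 12:45 start SLOT1 → 2
Oct 18 17:45 end SLOT3 → 1
Oct 18 18:30 end SLOT1 → 0
Oct 19 11:45 start SLOT4 → 1
Oct 19 16:30 start SLOT5 → 2
Oct 19 17:45 start SLOT6 → 3
Oct 19 19:45 end SLOT4 → 2
Oct 19 23:45 end SLOT5 → 1
Oct 19 23:45 end SLOT6 → 0
Oct 20 07:15 start SLOT7 → 1
Oct 20 15:15 end SLOT7 → 0
Peak is 3, at Oct 19 17:45 (SLOT4, SLOT5, SLOT6).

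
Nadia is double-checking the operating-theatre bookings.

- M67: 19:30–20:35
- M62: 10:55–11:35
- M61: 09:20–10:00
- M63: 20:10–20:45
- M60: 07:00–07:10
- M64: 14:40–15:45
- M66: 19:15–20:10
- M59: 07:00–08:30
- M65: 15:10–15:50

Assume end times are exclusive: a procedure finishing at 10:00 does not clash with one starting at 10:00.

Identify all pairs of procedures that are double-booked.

Sorted by start: M59, M60, M61, M62, M64, M65, M66, M67, M63.
M60 starts before M59 ends → M59 and M60 overlap.
M61 starts after M59 ends, so nothing later overlaps M59 either.
M61 starts after M60 ends, so nothing later overlaps M60 either.
M62 starts after M61 ends, so nothing later overlaps M61 either.
M64 starts after M62 ends, so nothing later overlaps M62 either.
M65 starts before M64 ends → M64 and M65 overlap.
M66 starts after M64 ends, so nothing later overlaps M64 either.
M66 starts after M65 ends, so nothing later overlaps M65 either.
M67 starts before M66 ends → M66 and M67 overlap.
M63 starts exactly when M66 ends (back-to-back, no overlap).
M63 starts before M67 ends → M67 and M63 overlap.

M59 & M60, M63 & M67, M64 & M65, M66 & M67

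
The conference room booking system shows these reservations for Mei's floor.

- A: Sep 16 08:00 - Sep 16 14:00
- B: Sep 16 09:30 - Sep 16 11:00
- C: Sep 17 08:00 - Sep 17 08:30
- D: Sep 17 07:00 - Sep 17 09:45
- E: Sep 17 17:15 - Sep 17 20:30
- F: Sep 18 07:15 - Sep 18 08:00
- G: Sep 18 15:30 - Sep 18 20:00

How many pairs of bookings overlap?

2

Sorted by start: A, B, D, C, E, F, G.
B starts before A ends → A and B overlap.
D starts after A ends; A is clear from here.
D starts after B ends; B is clear from here.
C starts before D ends → D and C overlap.
E starts after D ends; D is clear from here.
E starts after C ends; C is clear from here.
F starts after E ends; E is clear from here.
G starts after F ends.
Overlapping pairs: A & B, C & D — 2 in total.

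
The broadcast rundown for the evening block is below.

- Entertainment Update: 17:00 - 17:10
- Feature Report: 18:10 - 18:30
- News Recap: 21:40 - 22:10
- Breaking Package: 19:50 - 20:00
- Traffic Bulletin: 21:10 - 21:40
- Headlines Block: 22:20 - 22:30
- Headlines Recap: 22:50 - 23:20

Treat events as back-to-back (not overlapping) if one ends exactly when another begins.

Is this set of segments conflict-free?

Yes

Two intervals overlap when each starts before the other ends.
Sorted by start: Entertainment Update, Feature Report, Breaking Package, Traffic Bulletin, News Recap, Headlines Block, Headlines Recap.
Feature Report starts after Entertainment Update ends, so Entertainment Update has no further overlaps.
Breaking Package starts after Feature Report ends, so Feature Report has no further overlaps.
Traffic Bulletin starts after Breaking Package ends, so Breaking Package has no further overlaps.
News Recap starts exactly when Traffic Bulletin ends (back-to-back, no overlap), so Traffic Bulletin has no further overlaps.
Headlines Block starts after News Recap ends, so News Recap has no further overlaps.
Headlines Recap starts after Headlines Block ends.
Every pair is clear; the schedule has no overlaps.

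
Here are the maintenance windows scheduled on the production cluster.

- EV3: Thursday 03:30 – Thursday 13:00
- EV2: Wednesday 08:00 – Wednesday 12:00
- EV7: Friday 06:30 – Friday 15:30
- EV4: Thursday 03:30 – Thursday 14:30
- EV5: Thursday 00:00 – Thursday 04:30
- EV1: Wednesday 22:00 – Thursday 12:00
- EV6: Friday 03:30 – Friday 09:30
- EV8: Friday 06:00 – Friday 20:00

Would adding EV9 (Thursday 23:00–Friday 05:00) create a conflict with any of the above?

EV2: ends Wednesday 12:00 at or before EV9 starts Thursday 23:00 → clear.
EV1: ends Thursday 12:00 at or before EV9 starts Thursday 23:00 → clear.
EV5: ends Thursday 04:30 at or before EV9 starts Thursday 23:00 → clear.
EV3: ends Thursday 13:00 at or before EV9 starts Thursday 23:00 → clear.
EV4: ends Thursday 14:30 at or before EV9 starts Thursday 23:00 → clear.
EV6: starts Friday 03:30 before EV9 ends Friday 05:00, and ends Friday 09:30 after EV9 starts Thursday 23:00 → overlap.
EV8: starts Friday 06:00 at or after EV9 ends Friday 05:00 → clear.
EV7: starts Friday 06:30 at or after EV9 ends Friday 05:00 → clear.
EV9 overlaps EV6.

Yes — it overlaps EV6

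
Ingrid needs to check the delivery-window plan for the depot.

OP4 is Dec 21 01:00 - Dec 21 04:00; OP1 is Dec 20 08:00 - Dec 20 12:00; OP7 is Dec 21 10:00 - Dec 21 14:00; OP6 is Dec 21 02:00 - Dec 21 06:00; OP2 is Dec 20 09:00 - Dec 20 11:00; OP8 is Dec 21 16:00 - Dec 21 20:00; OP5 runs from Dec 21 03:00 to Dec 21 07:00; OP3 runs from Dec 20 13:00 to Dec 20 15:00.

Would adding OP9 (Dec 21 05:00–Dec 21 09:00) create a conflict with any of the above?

OP1: ends Dec 20 12:00 at or before OP9 starts Dec 21 05:00 → clear.
OP2: ends Dec 20 11:00 at or before OP9 starts Dec 21 05:00 → clear.
OP3: ends Dec 20 15:00 at or before OP9 starts Dec 21 05:00 → clear.
OP4: ends Dec 21 04:00 at or before OP9 starts Dec 21 05:00 → clear.
OP6: starts Dec 21 02:00 before OP9 ends Dec 21 09:00, and ends Dec 21 06:00 after OP9 starts Dec 21 05:00 → overlap.
OP5: starts Dec 21 03:00 before OP9 ends Dec 21 09:00, and ends Dec 21 07:00 after OP9 starts Dec 21 05:00 → overlap.
OP7: starts Dec 21 10:00 at or after OP9 ends Dec 21 09:00 → clear.
OP8: starts Dec 21 16:00 at or after OP9 ends Dec 21 09:00 → clear.
OP9 overlaps OP5, OP6.

Yes — it overlaps OP5, OP6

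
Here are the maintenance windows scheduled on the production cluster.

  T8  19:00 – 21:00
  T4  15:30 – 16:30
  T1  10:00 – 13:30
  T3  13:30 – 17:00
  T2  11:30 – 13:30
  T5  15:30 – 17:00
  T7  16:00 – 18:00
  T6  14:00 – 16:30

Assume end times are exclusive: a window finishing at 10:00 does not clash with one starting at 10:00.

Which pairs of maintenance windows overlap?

T1 & T2, T3 & T4, T3 & T5, T3 & T6, T3 & T7, T4 & T5, T4 & T6, T4 & T7, T5 & T6, T5 & T7, T6 & T7

Sorted by start: T1, T2, T3, T6, T4, T5, T7, T8.
T2 starts before T1 ends → T1 and T2 overlap.
T3 starts exactly when T1 ends (back-to-back, no overlap); T1 is clear from here.
T3 starts exactly when T2 ends (back-to-back, no overlap); T2 is clear from here.
T6 starts before T3 ends → T3 and T6 overlap.
T4 starts before T3 ends → T3 and T4 overlap.
T5 starts before T3 ends → T3 and T5 overlap.
T7 starts before T3 ends → T3 and T7 overlap.
T8 starts after T3 ends.
T4 starts before T6 ends → T6 and T4 overlap.
T5 starts before T6 ends → T6 and T5 overlap.
T7 starts before T6 ends → T6 and T7 overlap.
T8 starts after T6 ends.
T5 starts before T4 ends → T4 and T5 overlap.
T7 starts before T4 ends → T4 and T7 overlap.
T8 starts after T4 ends.
T7 starts before T5 ends → T5 and T7 overlap.
T8 starts after T5 ends.
T8 starts after T7 ends.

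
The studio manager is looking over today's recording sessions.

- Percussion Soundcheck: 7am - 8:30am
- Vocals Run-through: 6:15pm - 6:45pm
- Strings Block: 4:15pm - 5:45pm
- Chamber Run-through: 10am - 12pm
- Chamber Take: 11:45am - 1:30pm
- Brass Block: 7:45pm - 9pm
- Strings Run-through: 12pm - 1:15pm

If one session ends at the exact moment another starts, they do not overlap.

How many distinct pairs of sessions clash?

Sorted by start: Percussion Soundcheck, Chamber Run-through, Chamber Take, Strings Run-through, Strings Block, Vocals Run-through, Brass Block.
Chamber Run-through starts after Percussion Soundcheck ends — done with Percussion Soundcheck.
Chamber Take starts before Chamber Run-through ends → Chamber Run-through and Chamber Take overlap.
Strings Run-through starts exactly when Chamber Run-through ends (back-to-back, no overlap) — done with Chamber Run-through.
Strings Run-through starts before Chamber Take ends → Chamber Take and Strings Run-through overlap.
Strings Block starts after Chamber Take ends — done with Chamber Take.
Strings Block starts after Strings Run-through ends — done with Strings Run-through.
Vocals Run-through starts after Strings Block ends — done with Strings Block.
Brass Block starts after Vocals Run-through ends.
Overlapping pairs: Chamber Run-through & Chamber Take, Chamber Take & Strings Run-through — 2 in total.

2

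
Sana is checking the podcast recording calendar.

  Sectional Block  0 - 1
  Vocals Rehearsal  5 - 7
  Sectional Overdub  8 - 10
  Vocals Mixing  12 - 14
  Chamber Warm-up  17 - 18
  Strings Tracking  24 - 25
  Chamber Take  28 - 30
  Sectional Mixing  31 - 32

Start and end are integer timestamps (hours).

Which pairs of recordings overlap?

Sorted by start: Sectional Block, Vocals Rehearsal, Sectional Overdub, Vocals Mixing, Chamber Warm-up, Strings Tracking, Chamber Take, Sectional Mixing.
Vocals Rehearsal starts after Sectional Block ends, so nothing later overlaps Sectional Block either.
Sectional Overdub starts after Vocals Rehearsal ends, so nothing later overlaps Vocals Rehearsal either.
Vocals Mixing starts after Sectional Overdub ends, so nothing later overlaps Sectional Overdub either.
Chamber Warm-up starts after Vocals Mixing ends, so nothing later overlaps Vocals Mixing either.
Strings Tracking starts after Chamber Warm-up ends, so nothing later overlaps Chamber Warm-up either.
Chamber Take starts after Strings Tracking ends, so nothing later overlaps Strings Tracking either.
Sectional Mixing starts after Chamber Take ends.

no conflicts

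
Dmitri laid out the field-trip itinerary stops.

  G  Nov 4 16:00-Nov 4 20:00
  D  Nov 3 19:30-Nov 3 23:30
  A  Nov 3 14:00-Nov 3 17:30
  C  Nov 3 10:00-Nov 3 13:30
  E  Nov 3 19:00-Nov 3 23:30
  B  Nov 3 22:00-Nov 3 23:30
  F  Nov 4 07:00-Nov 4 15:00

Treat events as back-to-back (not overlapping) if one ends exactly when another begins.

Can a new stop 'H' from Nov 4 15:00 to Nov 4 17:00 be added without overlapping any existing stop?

C: ends Nov 3 13:30 at or before H starts Nov 4 15:00 → clear.
A: ends Nov 3 17:30 at or before H starts Nov 4 15:00 → clear.
E: ends Nov 3 23:30 at or before H starts Nov 4 15:00 → clear.
D: ends Nov 3 23:30 at or before H starts Nov 4 15:00 → clear.
B: ends Nov 3 23:30 at or before H starts Nov 4 15:00 → clear.
F: ends Nov 4 15:00 at or before H starts Nov 4 15:00 → clear.
G: starts Nov 4 16:00 before H ends Nov 4 17:00, and ends Nov 4 20:00 after H starts Nov 4 15:00 → overlap.
H overlaps G.

No — it overlaps G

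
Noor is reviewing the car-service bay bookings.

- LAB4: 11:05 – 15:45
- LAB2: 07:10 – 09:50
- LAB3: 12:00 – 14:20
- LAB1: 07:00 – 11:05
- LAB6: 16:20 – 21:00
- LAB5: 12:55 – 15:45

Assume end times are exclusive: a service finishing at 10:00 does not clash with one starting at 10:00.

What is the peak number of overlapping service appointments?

3

Sort all start/end points and keep a running count:
07:00 start LAB1 → 1
07:10 start LAB2 → 2
09:50 end LAB2 → 1
11:05 end LAB1 → 0
11:05 start LAB4 → 1
12:00 start LAB3 → 2
12:55 start LAB5 → 3
14:20 end LAB3 → 2
15:45 end LAB4 → 1
15:45 end LAB5 → 0
16:20 start LAB6 → 1
21:00 end LAB6 → 0
Peak is 3, at 12:55 (LAB3, LAB4, LAB5).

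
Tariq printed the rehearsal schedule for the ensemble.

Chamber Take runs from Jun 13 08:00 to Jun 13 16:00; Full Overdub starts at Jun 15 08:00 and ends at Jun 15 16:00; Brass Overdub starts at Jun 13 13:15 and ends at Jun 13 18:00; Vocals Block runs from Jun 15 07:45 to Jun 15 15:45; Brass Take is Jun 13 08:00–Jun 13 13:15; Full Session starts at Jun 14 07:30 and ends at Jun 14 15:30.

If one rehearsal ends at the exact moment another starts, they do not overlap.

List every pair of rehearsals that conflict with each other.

Brass Overdub & Chamber Take, Brass Take & Chamber Take, Full Overdub & Vocals Block

Sorted by start: Chamber Take, Brass Take, Brass Overdub, Full Session, Vocals Block, Full Overdub.
Brass Take starts before Chamber Take ends → Chamber Take and Brass Take overlap.
Brass Overdub starts before Chamber Take ends → Chamber Take and Brass Overdub overlap.
Full Session starts after Chamber Take ends, so Chamber Take has no further overlaps.
Brass Overdub starts exactly when Brass Take ends (back-to-back, no overlap), so Brass Take has no further overlaps.
Full Session starts after Brass Overdub ends, so Brass Overdub has no further overlaps.
Vocals Block starts after Full Session ends, so Full Session has no further overlaps.
Full Overdub starts before Vocals Block ends → Vocals Block and Full Overdub overlap.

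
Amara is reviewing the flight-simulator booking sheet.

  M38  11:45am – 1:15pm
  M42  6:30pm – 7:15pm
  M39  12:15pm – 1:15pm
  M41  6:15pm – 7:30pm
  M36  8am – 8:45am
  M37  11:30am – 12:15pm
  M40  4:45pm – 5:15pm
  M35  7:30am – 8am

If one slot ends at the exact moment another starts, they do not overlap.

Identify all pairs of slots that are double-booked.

M37 & M38, M38 & M39, M41 & M42

Sorted by start: M35, M36, M37, M38, M39, M40, M41, M42.
M36 starts exactly when M35 ends (back-to-back, no overlap) — done with M35.
M37 starts after M36 ends — done with M36.
M38 starts before M37 ends → M37 and M38 overlap.
M39 starts exactly when M37 ends (back-to-back, no overlap) — done with M37.
M39 starts before M38 ends → M38 and M39 overlap.
M40 starts after M38 ends — done with M38.
M40 starts after M39 ends — done with M39.
M41 starts after M40 ends — done with M40.
M42 starts before M41 ends → M41 and M42 overlap.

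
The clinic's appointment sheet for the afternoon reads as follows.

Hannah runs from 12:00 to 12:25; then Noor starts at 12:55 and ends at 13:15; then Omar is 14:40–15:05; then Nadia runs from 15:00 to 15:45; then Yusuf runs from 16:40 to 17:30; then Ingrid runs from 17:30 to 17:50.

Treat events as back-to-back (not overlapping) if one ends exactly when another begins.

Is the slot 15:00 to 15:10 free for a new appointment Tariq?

Hannah: ends 12:25 at or before Tariq starts 15:00 → clear.
Noor: ends 13:15 at or before Tariq starts 15:00 → clear.
Omar: starts 14:40 before Tariq ends 15:10, and ends 15:05 after Tariq starts 15:00 → overlap.
Nadia: starts 15:00 before Tariq ends 15:10, and ends 15:45 after Tariq starts 15:00 → overlap.
Yusuf: starts 16:40 at or after Tariq ends 15:10 → clear.
Ingrid: starts 17:30 at or after Tariq ends 15:10 → clear.
Tariq overlaps Omar, Nadia.

No — it overlaps Nadia, Omar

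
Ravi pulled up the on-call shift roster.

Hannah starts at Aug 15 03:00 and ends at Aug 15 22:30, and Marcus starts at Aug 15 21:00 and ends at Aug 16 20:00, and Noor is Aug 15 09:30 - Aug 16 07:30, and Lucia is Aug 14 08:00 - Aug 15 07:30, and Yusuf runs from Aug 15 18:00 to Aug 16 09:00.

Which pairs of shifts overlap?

Sorted by start: Lucia, Hannah, Noor, Yusuf, Marcus.
Hannah starts before Lucia ends → Lucia and Hannah overlap.
Noor starts after Lucia ends, so nothing later overlaps Lucia either.
Noor starts before Hannah ends → Hannah and Noor overlap.
Yusuf starts before Hannah ends → Hannah and Yusuf overlap.
Marcus starts before Hannah ends → Hannah and Marcus overlap.
Yusuf starts before Noor ends → Noor and Yusuf overlap.
Marcus starts before Noor ends → Noor and Marcus overlap.
Marcus starts before Yusuf ends → Yusuf and Marcus overlap.

Hannah & Lucia, Hannah & Marcus, Hannah & Noor, Hannah & Yusuf, Marcus & Noor, Marcus & Yusuf, Noor & Yusuf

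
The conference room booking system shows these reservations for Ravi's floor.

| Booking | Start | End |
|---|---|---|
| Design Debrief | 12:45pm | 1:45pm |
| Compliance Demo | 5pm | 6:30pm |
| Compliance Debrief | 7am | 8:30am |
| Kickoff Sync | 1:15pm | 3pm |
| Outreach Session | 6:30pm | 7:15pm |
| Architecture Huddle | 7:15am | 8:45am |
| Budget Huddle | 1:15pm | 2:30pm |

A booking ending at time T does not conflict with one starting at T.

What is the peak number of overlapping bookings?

3

Sweep the timeline, counting +1 at each start and −1 at each end (ends before starts at a tie):
7am start Compliance Debrief → 1
7:15am start Architecture Huddle → 2
8:30am end Compliance Debrief → 1
8:45am end Architecture Huddle → 0
12:45pm start Design Debrief → 1
1:15pm start Budget Huddle → 2
1:15pm start Kickoff Sync → 3
1:45pm end Design Debrief → 2
2:30pm end Budget Huddle → 1
3pm end Kickoff Sync → 0
5pm start Compliance Demo → 1
6:30pm end Compliance Demo → 0
6:30pm start Outreach Session → 1
7:15pm end Outreach Session → 0
Peak is 3, at 1:15pm (Budget Huddle, Design Debrief, Kickoff Sync).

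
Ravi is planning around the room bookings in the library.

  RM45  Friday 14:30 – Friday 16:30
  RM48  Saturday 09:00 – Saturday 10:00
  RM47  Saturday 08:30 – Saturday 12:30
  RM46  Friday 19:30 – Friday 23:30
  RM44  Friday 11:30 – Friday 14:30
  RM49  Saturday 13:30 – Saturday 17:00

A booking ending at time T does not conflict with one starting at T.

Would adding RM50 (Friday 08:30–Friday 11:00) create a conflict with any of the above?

RM44: starts Friday 11:30 at or after RM50 ends Friday 11:00 → clear.
RM45: starts Friday 14:30 at or after RM50 ends Friday 11:00 → clear.
RM46: starts Friday 19:30 at or after RM50 ends Friday 11:00 → clear.
RM47: starts Saturday 08:30 at or after RM50 ends Friday 11:00 → clear.
RM48: starts Saturday 09:00 at or after RM50 ends Friday 11:00 → clear.
RM49: starts Saturday 13:30 at or after RM50 ends Friday 11:00 → clear.

No — it doesn't clash with anything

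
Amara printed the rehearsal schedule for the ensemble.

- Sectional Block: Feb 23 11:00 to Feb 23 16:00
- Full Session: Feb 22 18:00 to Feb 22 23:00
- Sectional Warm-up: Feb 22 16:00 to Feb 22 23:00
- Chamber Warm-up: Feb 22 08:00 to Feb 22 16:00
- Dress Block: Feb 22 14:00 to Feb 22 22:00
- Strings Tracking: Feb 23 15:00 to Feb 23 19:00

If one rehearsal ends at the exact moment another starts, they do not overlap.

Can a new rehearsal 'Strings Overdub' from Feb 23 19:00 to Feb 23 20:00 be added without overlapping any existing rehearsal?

Yes — the slot is free

Chamber Warm-up: ends Feb 22 16:00 at or before Strings Overdub starts Feb 23 19:00 → clear.
Dress Block: ends Feb 22 22:00 at or before Strings Overdub starts Feb 23 19:00 → clear.
Sectional Warm-up: ends Feb 22 23:00 at or before Strings Overdub starts Feb 23 19:00 → clear.
Full Session: ends Feb 22 23:00 at or before Strings Overdub starts Feb 23 19:00 → clear.
Sectional Block: ends Feb 23 16:00 at or before Strings Overdub starts Feb 23 19:00 → clear.
Strings Tracking: ends Feb 23 19:00 at or before Strings Overdub starts Feb 23 19:00 → clear.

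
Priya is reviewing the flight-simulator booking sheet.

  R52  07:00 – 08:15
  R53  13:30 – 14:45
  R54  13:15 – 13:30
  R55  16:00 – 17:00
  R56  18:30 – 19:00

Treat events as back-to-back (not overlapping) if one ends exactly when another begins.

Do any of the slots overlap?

Sorted by start: R52, R54, R53, R55, R56.
R54 starts after R52 ends; R52 is clear from here.
R53 starts exactly when R54 ends (back-to-back, no overlap); R54 is clear from here.
R55 starts after R53 ends; R53 is clear from here.
R56 starts after R55 ends.
Every pair is clear; the schedule has no overlaps.

No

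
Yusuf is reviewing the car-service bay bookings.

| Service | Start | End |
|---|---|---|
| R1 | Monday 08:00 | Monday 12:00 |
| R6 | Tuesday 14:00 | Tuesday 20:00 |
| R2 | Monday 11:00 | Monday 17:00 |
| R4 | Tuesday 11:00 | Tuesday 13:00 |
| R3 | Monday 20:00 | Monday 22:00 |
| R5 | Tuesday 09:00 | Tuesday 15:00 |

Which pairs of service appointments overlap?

Two intervals overlap when each starts before the other ends.
Sorted by start: R1, R2, R3, R5, R4, R6.
R2 starts before R1 ends → R1 and R2 overlap.
R3 starts after R1 ends; R1 is clear from here.
R3 starts after R2 ends; R2 is clear from here.
R5 starts after R3 ends; R3 is clear from here.
R4 starts before R5 ends → R5 and R4 overlap.
R6 starts before R5 ends → R5 and R6 overlap.
R6 starts after R4 ends.

R1 & R2, R4 & R5, R5 & R6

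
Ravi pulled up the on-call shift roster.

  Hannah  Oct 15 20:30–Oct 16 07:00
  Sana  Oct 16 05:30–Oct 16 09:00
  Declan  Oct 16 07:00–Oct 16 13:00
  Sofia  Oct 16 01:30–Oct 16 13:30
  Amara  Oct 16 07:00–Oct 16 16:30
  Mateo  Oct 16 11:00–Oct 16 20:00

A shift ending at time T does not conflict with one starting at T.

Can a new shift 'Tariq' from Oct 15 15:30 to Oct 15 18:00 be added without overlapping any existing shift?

Hannah: starts Oct 15 20:30 at or after Tariq ends Oct 15 18:00 → clear.
Sofia: starts Oct 16 01:30 at or after Tariq ends Oct 15 18:00 → clear.
Sana: starts Oct 16 05:30 at or after Tariq ends Oct 15 18:00 → clear.
Declan: starts Oct 16 07:00 at or after Tariq ends Oct 15 18:00 → clear.
Amara: starts Oct 16 07:00 at or after Tariq ends Oct 15 18:00 → clear.
Mateo: starts Oct 16 11:00 at or after Tariq ends Oct 15 18:00 → clear.

Yes — the slot is free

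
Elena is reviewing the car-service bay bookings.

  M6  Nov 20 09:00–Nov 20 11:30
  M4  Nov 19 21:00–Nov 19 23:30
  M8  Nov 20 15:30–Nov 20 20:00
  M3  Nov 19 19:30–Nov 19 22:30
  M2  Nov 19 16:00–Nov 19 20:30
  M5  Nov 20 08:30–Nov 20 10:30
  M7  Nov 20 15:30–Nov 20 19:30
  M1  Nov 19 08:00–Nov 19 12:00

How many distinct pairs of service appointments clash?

Sorted by start: M1, M2, M3, M4, M5, M6, M7, M8.
M2 starts after M1 ends — done with M1.
M3 starts before M2 ends → M2 and M3 overlap.
M4 starts after M2 ends — done with M2.
M4 starts before M3 ends → M3 and M4 overlap.
M5 starts after M3 ends — done with M3.
M5 starts after M4 ends — done with M4.
M6 starts before M5 ends → M5 and M6 overlap.
M7 starts after M5 ends — done with M5.
M7 starts after M6 ends — done with M6.
M8 starts before M7 ends → M7 and M8 overlap.
Overlapping pairs: M2 & M3, M3 & M4, M5 & M6, M7 & M8 — 4 in total.

4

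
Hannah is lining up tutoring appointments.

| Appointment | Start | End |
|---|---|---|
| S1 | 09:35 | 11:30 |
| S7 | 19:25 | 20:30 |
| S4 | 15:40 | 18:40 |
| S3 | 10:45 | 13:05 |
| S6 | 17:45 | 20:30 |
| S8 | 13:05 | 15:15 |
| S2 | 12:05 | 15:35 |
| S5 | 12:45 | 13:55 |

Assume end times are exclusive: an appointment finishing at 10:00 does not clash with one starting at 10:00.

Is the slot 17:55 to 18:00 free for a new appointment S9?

S1: ends 11:30 at or before S9 starts 17:55 → clear.
S3: ends 13:05 at or before S9 starts 17:55 → clear.
S2: ends 15:35 at or before S9 starts 17:55 → clear.
S5: ends 13:55 at or before S9 starts 17:55 → clear.
S8: ends 15:15 at or before S9 starts 17:55 → clear.
S4: starts 15:40 before S9 ends 18:00, and ends 18:40 after S9 starts 17:55 → overlap.
S6: starts 17:45 before S9 ends 18:00, and ends 20:30 after S9 starts 17:55 → overlap.
S7: starts 19:25 at or after S9 ends 18:00 → clear.
S9 overlaps S4, S6.

No — it overlaps S4, S6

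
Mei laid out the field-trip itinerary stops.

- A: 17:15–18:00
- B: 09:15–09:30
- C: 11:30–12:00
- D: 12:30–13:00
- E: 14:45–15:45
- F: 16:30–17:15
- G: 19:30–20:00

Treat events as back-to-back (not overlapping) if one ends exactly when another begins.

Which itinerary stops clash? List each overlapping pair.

Sorted by start: B, C, D, E, F, A, G.
C starts after B ends; B is clear from here.
D starts after C ends; C is clear from here.
E starts after D ends; D is clear from here.
F starts after E ends; E is clear from here.
A starts exactly when F ends (back-to-back, no overlap); F is clear from here.
G starts after A ends.

no overlapping pairs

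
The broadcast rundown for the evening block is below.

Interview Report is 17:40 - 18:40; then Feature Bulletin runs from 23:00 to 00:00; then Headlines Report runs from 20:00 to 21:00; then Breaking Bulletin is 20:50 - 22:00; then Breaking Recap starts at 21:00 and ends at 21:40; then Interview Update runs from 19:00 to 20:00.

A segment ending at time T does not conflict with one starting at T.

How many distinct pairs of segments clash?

2

Sorted by start: Interview Report, Interview Update, Headlines Report, Breaking Bulletin, Breaking Recap, Feature Bulletin.
Interview Update starts after Interview Report ends, so nothing later overlaps Interview Report either.
Headlines Report starts exactly when Interview Update ends (back-to-back, no overlap), so nothing later overlaps Interview Update either.
Breaking Bulletin starts before Headlines Report ends → Headlines Report and Breaking Bulletin overlap.
Breaking Recap starts exactly when Headlines Report ends (back-to-back, no overlap), so nothing later overlaps Headlines Report either.
Breaking Recap starts before Breaking Bulletin ends → Breaking Bulletin and Breaking Recap overlap.
Feature Bulletin starts after Breaking Bulletin ends.
Feature Bulletin starts after Breaking Recap ends.
Overlapping pairs: Breaking Bulletin & Breaking Recap, Breaking Bulletin & Headlines Report — 2 in total.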